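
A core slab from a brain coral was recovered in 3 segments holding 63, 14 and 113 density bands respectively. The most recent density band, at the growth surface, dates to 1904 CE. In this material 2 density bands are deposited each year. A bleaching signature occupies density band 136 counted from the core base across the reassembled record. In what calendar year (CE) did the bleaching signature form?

1877 CE

Total density bands = 63 + 14 + 113 = 190.
Between density band 136 and the growth surface there are 190 − 136 = 54 density bands.
Dividing by 2 density bands per year: 54 / 2 = 27 years.
The density band at the growth surface is 1904 CE, so the bleaching signature dates to 1904 − 27 = 1877 CE.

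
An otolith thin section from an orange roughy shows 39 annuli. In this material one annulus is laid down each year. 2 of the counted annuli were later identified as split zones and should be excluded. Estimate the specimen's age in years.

37 yr

After corrections the count is 39 − 2 = 37 annuli.
At one annulus per year, that is 37 years.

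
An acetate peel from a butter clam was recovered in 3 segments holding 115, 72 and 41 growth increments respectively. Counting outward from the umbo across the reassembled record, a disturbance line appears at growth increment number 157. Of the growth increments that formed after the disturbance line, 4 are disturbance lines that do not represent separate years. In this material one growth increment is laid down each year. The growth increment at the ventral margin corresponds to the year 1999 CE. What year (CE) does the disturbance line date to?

1932 CE

Total growth increments = 115 + 72 + 41 = 228.
The disturbance line sits at growth increment 157 from the umbo, so 228 − 157 = 71 growth increments formed after it.
71 − 4 false = 67 true growth increments after the disturbance line.
The growth increment at the ventral margin is 1999 CE, so the disturbance line dates to 1999 − 67 = 1932 CE.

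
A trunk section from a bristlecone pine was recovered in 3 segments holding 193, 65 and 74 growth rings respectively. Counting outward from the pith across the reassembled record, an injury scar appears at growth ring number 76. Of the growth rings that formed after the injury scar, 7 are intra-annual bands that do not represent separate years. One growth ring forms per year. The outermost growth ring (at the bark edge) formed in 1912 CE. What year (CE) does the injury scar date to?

Total growth rings = 193 + 65 + 74 = 332.
332 − 76 = 256 growth rings lie beyond the injury scar toward the bark edge.
256 − 7 false = 249 true growth rings after the injury scar.
Counting back 249 years from 1912 CE places the injury scar in 1912 − 249 = 1663 CE.

1663 CE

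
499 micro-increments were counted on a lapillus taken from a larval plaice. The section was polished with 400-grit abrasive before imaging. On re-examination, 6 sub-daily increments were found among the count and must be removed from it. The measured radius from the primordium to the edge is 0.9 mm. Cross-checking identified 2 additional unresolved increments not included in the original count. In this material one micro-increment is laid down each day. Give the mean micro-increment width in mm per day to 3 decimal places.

0.002 mm per day

True micro-increment count = 499 − 6 + 2 = 495.
Mean rate = 0.9 mm / 495 days ≈ 0.002 mm per day.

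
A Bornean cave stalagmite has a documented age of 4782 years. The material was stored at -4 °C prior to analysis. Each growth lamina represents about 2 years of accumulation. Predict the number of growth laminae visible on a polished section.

One growth lamina every 2 years means 4782 / 2 = 2391 growth laminae.
So 2391 growth laminae should be present.

2391 growth laminae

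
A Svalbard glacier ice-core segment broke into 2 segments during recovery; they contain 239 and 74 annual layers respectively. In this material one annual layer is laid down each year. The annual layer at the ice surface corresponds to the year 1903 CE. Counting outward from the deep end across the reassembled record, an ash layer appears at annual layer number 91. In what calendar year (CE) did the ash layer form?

1681 CE

Total annual layers = 239 + 74 = 313.
Between annual layer 91 and the ice surface there are 313 − 91 = 222 annual layers.
1903 − 222 = 1681 CE.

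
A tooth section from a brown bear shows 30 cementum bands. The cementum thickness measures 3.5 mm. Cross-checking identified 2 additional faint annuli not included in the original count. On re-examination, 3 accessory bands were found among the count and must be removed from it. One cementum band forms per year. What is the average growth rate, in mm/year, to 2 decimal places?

0.12 mm/year

Correcting the raw count gives 30 − 3 + 2 = 29 true cementum bands.
Mean rate = 3.5 mm / 29 years ≈ 0.12 mm/year.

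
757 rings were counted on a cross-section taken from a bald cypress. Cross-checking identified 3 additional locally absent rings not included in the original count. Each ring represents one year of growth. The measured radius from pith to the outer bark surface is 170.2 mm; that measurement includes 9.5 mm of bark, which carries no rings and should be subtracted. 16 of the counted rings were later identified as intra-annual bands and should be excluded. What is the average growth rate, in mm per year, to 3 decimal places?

True ring count = 757 − 16 + 3 = 744.
Net length = 170.2 − 9.5 = 160.7 mm.
Extension rate ≈ 160.7 / 744 = 0.216 mm per year.

0.216 mm per year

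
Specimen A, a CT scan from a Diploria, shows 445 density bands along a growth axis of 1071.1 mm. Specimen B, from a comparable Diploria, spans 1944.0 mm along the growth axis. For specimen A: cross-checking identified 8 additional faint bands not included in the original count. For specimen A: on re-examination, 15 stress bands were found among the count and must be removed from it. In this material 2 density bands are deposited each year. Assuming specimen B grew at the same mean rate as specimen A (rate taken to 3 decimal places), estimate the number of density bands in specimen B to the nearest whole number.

Specimen A: correcting the raw count gives 445 − 15 + 8 = 438 true density bands.
Specimen A: 438 density bands at 2 per year is 438 / 2 = 219 years.
A: Extension rate ≈ 1071.1 / 219 = 4.891 mm per year.
Specimen B: 1944.0 mm / 4.891 mm per year = 397.46 years; at 2 density bands per year that is 397.46 × 2 ≈ 795 density bands.

795 density bands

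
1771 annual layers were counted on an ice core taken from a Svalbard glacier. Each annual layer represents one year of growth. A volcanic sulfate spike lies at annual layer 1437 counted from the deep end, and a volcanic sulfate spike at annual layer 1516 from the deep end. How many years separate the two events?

The two markers are separated by 1516 − 1437 = 79 annual layers.
At one annual layer per year, 79 years elapsed between them.

79 years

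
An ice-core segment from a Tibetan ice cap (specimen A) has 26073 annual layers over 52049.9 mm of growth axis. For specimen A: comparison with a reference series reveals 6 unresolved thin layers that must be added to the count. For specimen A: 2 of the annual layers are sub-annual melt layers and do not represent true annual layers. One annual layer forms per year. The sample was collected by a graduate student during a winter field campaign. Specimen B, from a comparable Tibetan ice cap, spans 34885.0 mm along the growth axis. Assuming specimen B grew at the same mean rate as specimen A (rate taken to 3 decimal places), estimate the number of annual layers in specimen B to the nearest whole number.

17477 annual layers

Specimen A: adjusted count: 26073 − 2 + 6 = 26077 annual layers.
A: Extension rate ≈ 52049.9 / 26077 = 1.996 mm per year.
Specimen B: 34885.0 mm / 1.996 mm per year = 17477.45 years ≈ 17477 annual layers.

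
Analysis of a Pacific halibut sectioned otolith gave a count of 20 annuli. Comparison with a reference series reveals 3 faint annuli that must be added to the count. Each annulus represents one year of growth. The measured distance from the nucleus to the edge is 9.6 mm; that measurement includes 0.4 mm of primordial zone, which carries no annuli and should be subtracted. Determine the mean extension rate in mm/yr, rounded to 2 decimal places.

0.40 mm/yr

Adjusted count: 20 + 3 = 23 annuli.
Net length = 9.6 − 0.4 = 9.2 mm.
Extension rate ≈ 9.2 / 23 = 0.40 mm/yr.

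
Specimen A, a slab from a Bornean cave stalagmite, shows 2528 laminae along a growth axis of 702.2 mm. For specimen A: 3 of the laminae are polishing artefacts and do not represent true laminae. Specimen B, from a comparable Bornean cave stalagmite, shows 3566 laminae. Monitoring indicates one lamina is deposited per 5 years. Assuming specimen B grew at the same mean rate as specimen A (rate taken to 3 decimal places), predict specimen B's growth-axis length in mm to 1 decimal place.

Specimen A: true lamina count = 2528 − 3 = 2525.
Specimen A: at 5 years per lamina, 2525 × 5 = 12625 years.
A: Extension rate ≈ 702.2 / 12625 = 0.056 mm per year.
Specimen B: at 5 years per lamina, 3566 × 5 = 17830 years. For B, 0.056 mm/year × 17830 years = 998.5 mm.

998.5 mm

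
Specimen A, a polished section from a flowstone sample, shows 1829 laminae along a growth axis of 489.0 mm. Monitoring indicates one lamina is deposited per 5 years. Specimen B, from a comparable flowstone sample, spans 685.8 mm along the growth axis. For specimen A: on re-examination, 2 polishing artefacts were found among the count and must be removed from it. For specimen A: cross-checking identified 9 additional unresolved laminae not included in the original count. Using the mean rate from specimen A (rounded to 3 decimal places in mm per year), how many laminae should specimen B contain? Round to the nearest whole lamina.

2588 laminae

Specimen A: adjusted count: 1829 − 2 + 9 = 1836 laminae.
Specimen A: multiplying by 5 years per lamina: 1836 × 5 = 9180 years.
A: Extension rate ≈ 489.0 / 9180 = 0.053 mm/yr.
B spans 685.8 / 0.053 = 12939.62 years; at 5 years per lamina that is 12939.62 / 5 ≈ 2588 laminae.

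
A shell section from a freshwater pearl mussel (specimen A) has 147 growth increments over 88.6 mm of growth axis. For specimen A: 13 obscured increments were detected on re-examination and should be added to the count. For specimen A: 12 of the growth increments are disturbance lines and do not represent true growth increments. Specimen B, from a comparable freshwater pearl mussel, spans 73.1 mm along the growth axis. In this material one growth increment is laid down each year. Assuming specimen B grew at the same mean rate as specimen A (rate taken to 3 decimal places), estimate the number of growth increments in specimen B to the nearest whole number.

122 growth increments

Specimen A: adjusted count: 147 − 12 + 13 = 148 growth increments.
A: Extension rate ≈ 88.6 / 148 = 0.599 mm/year.
For B, 73.1 / 0.599 = 122.04 years ≈ 122 growth increments.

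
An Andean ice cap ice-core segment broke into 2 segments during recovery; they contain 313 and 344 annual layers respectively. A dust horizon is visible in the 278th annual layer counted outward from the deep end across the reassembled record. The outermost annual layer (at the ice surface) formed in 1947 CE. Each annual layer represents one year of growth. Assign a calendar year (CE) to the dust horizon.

Total annual layers = 313 + 344 = 657.
The dust horizon sits at annual layer 278 from the deep end, so 657 − 278 = 379 annual layers formed after it.
The annual layer at the ice surface is 1947 CE, so the dust horizon dates to 1947 − 379 = 1568 CE.

1568 CE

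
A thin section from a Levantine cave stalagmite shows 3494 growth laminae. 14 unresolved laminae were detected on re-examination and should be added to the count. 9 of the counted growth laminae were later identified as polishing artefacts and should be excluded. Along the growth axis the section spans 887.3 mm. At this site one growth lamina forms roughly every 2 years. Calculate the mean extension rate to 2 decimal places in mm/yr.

0.13 mm/yr

Correcting the raw count gives 3494 − 9 + 14 = 3499 true growth laminae.
3499 growth laminae at 2 years each span 3499 × 2 = 6998 years.
887.3 mm over 6998 years gives 887.3 / 6998 ≈ 0.13 mm/yr.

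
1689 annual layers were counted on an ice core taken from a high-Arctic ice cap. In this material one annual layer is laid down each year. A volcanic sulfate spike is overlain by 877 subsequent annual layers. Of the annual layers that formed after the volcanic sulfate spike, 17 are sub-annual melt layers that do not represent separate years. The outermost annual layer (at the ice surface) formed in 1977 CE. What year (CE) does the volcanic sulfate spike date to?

877 annual layers formed after the volcanic sulfate spike.
Removing the 17 false annual layers leaves 877 − 17 = 860 true annual layers beyond the volcanic sulfate spike.
Counting back 860 years from 1977 CE places the volcanic sulfate spike in 1977 − 860 = 1117 CE.

1117 CE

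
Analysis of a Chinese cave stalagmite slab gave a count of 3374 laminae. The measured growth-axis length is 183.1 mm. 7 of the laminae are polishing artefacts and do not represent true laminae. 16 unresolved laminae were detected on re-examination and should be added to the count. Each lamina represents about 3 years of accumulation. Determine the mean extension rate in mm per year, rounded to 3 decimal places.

After corrections the count is 3374 − 7 + 16 = 3383 laminae.
Multiplying by 3 years per lamina: 3383 × 3 = 10149 years.
Mean rate = 183.1 mm / 10149 years ≈ 0.018 mm per year.

0.018 mm per year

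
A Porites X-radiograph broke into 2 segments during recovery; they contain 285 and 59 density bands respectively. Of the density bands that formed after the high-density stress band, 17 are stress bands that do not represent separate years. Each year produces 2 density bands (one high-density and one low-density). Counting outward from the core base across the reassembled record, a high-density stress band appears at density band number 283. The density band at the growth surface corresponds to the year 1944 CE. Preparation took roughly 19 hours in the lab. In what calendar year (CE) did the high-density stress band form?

Total density bands = 285 + 59 = 344.
The high-density stress band sits at density band 283 from the core base, so 344 − 283 = 61 density bands formed after it.
Excluding 17 false density bands: 61 − 17 = 44.
Dividing by 2 density bands per year: 44 / 2 = 22 years.
The density band at the growth surface is 1944 CE, so the high-density stress band dates to 1944 − 22 = 1922 CE.

1922 CE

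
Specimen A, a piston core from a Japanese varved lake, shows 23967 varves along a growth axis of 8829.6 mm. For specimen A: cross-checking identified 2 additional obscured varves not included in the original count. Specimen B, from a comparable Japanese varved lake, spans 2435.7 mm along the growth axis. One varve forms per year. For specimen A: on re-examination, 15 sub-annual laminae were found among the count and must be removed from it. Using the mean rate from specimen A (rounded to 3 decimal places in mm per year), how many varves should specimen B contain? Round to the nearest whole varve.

Specimen A: true varve count = 23967 − 15 + 2 = 23954.
A: Extension rate ≈ 8829.6 / 23954 = 0.369 mm per year.
B spans 2435.7 / 0.369 = 6600.81 years ≈ 6601 varves.

6601 varves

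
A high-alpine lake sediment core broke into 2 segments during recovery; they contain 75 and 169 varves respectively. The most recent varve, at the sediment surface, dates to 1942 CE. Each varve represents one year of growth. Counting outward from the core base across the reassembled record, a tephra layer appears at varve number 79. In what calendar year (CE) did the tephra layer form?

1777 CE

Total varves = 75 + 169 = 244.
The tephra layer sits at varve 79 from the core base, so 244 − 79 = 165 varves formed after it.
1942 − 165 = 1777 CE.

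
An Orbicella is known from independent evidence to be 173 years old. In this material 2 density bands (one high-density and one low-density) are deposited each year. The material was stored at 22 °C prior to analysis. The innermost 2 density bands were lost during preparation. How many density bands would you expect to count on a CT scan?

344 density bands

Expected density bands: 173 × 2 = 346.
Less the 2 uncaptured density bands: 346 − 2 = 344.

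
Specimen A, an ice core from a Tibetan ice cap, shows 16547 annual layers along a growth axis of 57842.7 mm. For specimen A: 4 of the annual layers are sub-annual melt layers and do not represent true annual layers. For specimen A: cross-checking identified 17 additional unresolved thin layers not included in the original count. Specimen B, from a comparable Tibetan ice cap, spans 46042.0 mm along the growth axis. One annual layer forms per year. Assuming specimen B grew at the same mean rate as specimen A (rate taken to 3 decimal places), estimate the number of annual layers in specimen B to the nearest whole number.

Specimen A: after corrections the count is 16547 − 4 + 17 = 16560 annual layers.
A: Extension rate ≈ 57842.7 / 16560 = 3.493 mm/yr.
B spans 46042.0 / 3.493 = 13181.22 years ≈ 13181 annual layers.

13181 annual layers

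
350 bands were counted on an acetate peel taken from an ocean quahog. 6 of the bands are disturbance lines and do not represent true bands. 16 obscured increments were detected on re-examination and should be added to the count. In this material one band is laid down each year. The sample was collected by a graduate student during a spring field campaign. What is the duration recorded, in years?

360 yr

Adjusted count: 350 − 6 + 16 = 360 bands.
One band per year makes the duration 360 years.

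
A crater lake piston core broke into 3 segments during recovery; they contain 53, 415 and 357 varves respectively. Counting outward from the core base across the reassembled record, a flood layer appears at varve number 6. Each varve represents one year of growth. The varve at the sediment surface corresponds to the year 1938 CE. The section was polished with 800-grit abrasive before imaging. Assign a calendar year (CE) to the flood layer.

1119 CE

Total varves = 53 + 415 + 357 = 825.
The flood layer sits at varve 6 from the core base, so 825 − 6 = 819 varves formed after it.
The varve at the sediment surface is 1938 CE, so the flood layer dates to 1938 − 819 = 1119 CE.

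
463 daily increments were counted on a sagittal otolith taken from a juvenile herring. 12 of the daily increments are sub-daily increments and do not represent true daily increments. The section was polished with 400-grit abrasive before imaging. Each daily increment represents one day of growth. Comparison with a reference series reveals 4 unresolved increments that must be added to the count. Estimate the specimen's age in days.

455 days

Adjusted count: 463 − 12 + 4 = 455 daily increments.
With a one-to-one daily increment periodicity this is 455 days.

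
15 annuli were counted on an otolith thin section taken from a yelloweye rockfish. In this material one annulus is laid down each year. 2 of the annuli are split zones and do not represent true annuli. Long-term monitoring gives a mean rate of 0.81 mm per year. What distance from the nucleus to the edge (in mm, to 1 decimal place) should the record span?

True annulus count = 15 − 2 = 13.
13 years at 0.81 mm/year gives 0.81 × 13 = 10.5 mm.

10.5 mm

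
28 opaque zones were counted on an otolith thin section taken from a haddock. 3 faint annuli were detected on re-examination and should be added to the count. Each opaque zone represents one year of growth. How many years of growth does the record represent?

Adjusted count: 28 + 3 = 31 opaque zones.
One opaque zone per year makes the duration 31 years.

31 years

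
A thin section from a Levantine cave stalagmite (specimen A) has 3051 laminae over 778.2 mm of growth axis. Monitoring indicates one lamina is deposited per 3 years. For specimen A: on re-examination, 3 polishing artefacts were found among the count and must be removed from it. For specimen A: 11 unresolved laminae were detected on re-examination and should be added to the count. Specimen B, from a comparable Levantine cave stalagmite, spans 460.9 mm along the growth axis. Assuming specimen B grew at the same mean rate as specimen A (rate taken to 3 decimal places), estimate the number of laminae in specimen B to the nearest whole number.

1807 laminae

Specimen A: correcting the raw count gives 3051 − 3 + 11 = 3059 true laminae.
Specimen A: multiplying by 3 years per lamina: 3059 × 3 = 9177 years.
A: 778.2 mm over 9177 years gives 778.2 / 9177 ≈ 0.085 mm/year.
B spans 460.9 / 0.085 = 5422.35 years; at 3 years per lamina that is 5422.35 / 3 ≈ 1807 laminae.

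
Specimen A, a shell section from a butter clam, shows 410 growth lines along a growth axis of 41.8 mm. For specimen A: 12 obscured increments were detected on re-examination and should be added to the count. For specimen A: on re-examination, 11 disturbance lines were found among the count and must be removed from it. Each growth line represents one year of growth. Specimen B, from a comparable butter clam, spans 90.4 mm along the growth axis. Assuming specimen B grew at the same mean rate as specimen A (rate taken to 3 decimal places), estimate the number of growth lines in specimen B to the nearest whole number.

Specimen A: after corrections the count is 410 − 11 + 12 = 411 growth lines.
A: Mean rate = 41.8 mm / 411 years ≈ 0.102 mm/year.
B spans 90.4 / 0.102 = 886.27 years ≈ 886 growth lines.

886 growth lines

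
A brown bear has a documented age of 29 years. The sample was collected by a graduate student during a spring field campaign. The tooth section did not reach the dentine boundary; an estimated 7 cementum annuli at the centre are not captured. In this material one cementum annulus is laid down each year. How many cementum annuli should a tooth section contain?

22 cementum annuli

Expected cementum annuli over 29 years: 29.
Subtracting the 7 cementum annuli not captured gives 29 − 7 = 22 cementum annuli in the record.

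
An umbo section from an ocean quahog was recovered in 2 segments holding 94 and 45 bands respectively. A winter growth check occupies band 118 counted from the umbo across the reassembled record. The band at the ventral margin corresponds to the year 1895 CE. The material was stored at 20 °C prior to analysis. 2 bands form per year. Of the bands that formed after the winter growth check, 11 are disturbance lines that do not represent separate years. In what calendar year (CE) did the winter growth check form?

Total bands = 94 + 45 = 139.
The winter growth check sits at band 118 from the umbo, so 139 − 118 = 21 bands formed after it.
Excluding 11 false bands: 21 − 11 = 10.
With 2 bands per year, 10 / 2 = 5 years.
The band at the ventral margin is 1895 CE, so the winter growth check dates to 1895 − 5 = 1890 CE.

1890 CE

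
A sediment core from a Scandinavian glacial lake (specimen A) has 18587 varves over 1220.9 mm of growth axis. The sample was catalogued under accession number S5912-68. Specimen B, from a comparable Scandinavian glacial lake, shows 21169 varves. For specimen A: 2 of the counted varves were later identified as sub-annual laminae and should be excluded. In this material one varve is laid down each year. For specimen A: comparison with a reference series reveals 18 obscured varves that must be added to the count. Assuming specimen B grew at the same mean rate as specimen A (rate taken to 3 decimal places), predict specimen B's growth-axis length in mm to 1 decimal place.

Specimen A: true varve count = 18587 − 2 + 18 = 18603.
A: Mean rate = 1220.9 mm / 18603 years ≈ 0.066 mm/year.
B's length ≈ 0.066 × 21169 = 1397.2 mm.

1397.2 mm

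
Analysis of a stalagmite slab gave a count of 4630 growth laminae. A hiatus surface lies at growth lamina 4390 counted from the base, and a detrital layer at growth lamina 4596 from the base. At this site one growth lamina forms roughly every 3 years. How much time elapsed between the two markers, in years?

4596 − 4390 = 206 growth laminae lie between the two events.
At 3 years per growth lamina, 206 × 3 = 618 years.

618 years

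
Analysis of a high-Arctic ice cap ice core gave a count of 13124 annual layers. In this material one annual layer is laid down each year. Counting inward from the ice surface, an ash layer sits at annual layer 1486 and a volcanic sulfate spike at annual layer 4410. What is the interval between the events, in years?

4410 − 1486 = 2924 annual layers lie between the two events.
One annual layer per year makes the interval 2924 years.

2924 years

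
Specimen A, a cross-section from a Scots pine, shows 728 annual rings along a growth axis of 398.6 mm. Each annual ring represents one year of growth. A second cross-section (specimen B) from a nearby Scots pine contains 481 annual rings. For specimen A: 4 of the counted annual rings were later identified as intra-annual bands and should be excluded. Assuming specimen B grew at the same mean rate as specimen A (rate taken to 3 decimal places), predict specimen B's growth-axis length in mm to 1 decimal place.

Specimen A: after corrections the count is 728 − 4 = 724 annual rings.
A: 398.6 mm over 724 years gives 398.6 / 724 ≈ 0.551 mm/yr.
Length of B = 0.551 × 481 = 265.0 mm.

265.0 mm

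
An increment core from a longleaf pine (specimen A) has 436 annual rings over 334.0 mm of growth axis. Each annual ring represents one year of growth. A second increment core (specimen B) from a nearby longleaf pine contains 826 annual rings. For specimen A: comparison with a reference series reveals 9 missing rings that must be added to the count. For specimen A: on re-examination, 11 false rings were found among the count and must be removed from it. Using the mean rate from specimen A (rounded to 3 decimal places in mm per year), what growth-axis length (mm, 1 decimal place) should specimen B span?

Specimen A: true annual ring count = 436 − 11 + 9 = 434.
A: 334.0 mm over 434 years gives 334.0 / 434 ≈ 0.770 mm/year.
B's length ≈ 0.770 × 826 = 636.0 mm.

636.0 mm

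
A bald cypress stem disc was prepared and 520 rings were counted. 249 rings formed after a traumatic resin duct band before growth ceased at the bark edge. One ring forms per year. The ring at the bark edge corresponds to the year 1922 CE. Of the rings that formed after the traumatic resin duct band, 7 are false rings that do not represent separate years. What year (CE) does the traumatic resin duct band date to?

249 rings post-date the traumatic resin duct band.
Removing the 7 false rings leaves 249 − 7 = 242 true rings beyond the traumatic resin duct band.
Counting back 242 years from 1922 CE places the traumatic resin duct band in 1922 − 242 = 1680 CE.

1680 CE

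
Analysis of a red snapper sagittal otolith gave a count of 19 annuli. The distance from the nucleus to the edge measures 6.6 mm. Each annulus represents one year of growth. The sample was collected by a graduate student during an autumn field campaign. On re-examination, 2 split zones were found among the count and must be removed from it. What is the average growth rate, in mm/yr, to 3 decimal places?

0.388 mm/yr

Adjusted count: 19 − 2 = 17 annuli.
6.6 mm over 17 years gives 6.6 / 17 ≈ 0.388 mm/yr.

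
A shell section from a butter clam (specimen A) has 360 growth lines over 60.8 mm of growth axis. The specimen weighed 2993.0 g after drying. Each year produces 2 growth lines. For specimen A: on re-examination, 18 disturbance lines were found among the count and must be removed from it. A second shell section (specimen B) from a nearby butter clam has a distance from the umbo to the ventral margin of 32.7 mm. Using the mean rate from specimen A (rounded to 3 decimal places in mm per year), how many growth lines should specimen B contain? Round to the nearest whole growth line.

Specimen A: adjusted count: 360 − 18 = 342 growth lines.
Specimen A: 342 growth lines at 2 per year is 342 / 2 = 171 years.
A: Mean rate = 60.8 mm / 171 years ≈ 0.356 mm/yr.
Specimen B: 32.7 mm / 0.356 mm per year = 91.85 years; at 2 growth lines per year that is 91.85 × 2 ≈ 184 growth lines.

184 growth lines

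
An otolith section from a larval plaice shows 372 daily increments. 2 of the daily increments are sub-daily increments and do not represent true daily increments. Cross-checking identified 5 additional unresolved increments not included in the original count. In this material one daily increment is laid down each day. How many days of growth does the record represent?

Correcting the raw count gives 372 − 2 + 5 = 375 true daily increments.
At one daily increment per day, that is 375 days.

375 days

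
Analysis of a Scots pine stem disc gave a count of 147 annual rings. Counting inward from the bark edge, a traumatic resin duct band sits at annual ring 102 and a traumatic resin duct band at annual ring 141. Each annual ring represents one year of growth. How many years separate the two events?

141 − 102 = 39 annual rings lie between the two events.
At one annual ring per year, 39 years elapsed between them.

39 yr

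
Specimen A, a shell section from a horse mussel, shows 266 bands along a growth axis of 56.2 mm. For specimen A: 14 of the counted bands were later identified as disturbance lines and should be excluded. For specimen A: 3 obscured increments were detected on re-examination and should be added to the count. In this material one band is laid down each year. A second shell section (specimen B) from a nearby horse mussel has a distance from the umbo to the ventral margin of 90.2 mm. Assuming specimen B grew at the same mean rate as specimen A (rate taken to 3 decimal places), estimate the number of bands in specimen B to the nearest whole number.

410 bands

Specimen A: after corrections the count is 266 − 14 + 3 = 255 bands.
A: Extension rate ≈ 56.2 / 255 = 0.220 mm/year.
For B, 90.2 / 0.220 = 410.00 years ≈ 410 bands.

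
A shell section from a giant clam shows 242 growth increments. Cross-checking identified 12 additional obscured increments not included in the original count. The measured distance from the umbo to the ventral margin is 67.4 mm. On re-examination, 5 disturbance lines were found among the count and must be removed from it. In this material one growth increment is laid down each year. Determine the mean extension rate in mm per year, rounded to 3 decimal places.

0.271 mm per year

True growth increment count = 242 − 5 + 12 = 249.
Mean rate = 67.4 mm / 249 years ≈ 0.271 mm per year.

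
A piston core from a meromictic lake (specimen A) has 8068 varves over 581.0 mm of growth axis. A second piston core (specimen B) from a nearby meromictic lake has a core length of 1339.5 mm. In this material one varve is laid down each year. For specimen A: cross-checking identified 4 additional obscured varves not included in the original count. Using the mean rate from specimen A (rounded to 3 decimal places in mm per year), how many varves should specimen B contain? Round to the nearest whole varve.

18604 varves

Specimen A: adjusted count: 8068 + 4 = 8072 varves.
A: Mean rate = 581.0 mm / 8072 years ≈ 0.072 mm/yr.
Specimen B: 1339.5 mm / 0.072 mm per year = 18604.17 years ≈ 18604 varves.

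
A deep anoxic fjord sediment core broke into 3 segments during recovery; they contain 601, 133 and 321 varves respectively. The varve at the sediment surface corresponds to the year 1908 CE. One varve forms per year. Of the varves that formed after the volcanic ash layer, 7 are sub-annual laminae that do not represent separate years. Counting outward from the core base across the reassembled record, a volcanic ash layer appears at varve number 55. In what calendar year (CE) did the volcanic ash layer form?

Total varves = 601 + 133 + 321 = 1055.
1055 − 55 = 1000 varves lie beyond the volcanic ash layer toward the sediment surface.
1000 − 7 false = 993 true varves after the volcanic ash layer.
Counting back 993 years from 1908 CE places the volcanic ash layer in 1908 − 993 = 915 CE.

915 CE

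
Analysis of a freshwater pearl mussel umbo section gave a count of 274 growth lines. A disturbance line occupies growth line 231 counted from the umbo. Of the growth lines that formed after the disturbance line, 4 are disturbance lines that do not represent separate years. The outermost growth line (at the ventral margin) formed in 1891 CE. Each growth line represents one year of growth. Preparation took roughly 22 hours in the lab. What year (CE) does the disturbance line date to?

1852 CE

Between growth line 231 and the ventral margin there are 274 − 231 = 43 growth lines.
43 − 4 false = 39 true growth lines after the disturbance line.
The growth line at the ventral margin is 1891 CE, so the disturbance line dates to 1891 − 39 = 1852 CE.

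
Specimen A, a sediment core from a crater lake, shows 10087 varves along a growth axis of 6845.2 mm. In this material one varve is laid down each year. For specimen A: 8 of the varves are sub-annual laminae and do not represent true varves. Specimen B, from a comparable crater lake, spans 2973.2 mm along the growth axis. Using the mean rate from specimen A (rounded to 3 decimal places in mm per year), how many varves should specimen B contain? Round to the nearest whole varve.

4379 varves

Specimen A: true varve count = 10087 − 8 = 10079.
A: Extension rate ≈ 6845.2 / 10079 = 0.679 mm per year.
Specimen B: 2973.2 mm / 0.679 mm per year = 4378.79 years ≈ 4379 varves.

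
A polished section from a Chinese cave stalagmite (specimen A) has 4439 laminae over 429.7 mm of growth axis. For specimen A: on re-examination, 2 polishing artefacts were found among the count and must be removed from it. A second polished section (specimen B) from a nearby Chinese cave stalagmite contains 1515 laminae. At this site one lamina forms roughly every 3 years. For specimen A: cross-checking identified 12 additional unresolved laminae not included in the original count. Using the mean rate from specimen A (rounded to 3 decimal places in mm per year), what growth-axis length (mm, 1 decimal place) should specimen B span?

Specimen A: correcting the raw count gives 4439 − 2 + 12 = 4449 true laminae.
Specimen A: at 3 years per lamina, 4449 × 3 = 13347 years.
A: 429.7 mm over 13347 years gives 429.7 / 13347 ≈ 0.032 mm per year.
Specimen B: 1515 laminae at 3 years each span 1515 × 3 = 4545 years. Length of B = 0.032 × 4545 = 145.4 mm.

145.4 mm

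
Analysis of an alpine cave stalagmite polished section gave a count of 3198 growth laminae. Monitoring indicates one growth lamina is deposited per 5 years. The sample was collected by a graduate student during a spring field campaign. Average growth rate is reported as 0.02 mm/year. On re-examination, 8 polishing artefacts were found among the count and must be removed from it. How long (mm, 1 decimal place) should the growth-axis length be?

319.0 mm

Adjusted count: 3198 − 8 = 3190 growth laminae.
Multiplying by 5 years per growth lamina: 3190 × 5 = 15950 years.
Predicted length = 0.02 mm/year × 15950 years = 319.0 mm.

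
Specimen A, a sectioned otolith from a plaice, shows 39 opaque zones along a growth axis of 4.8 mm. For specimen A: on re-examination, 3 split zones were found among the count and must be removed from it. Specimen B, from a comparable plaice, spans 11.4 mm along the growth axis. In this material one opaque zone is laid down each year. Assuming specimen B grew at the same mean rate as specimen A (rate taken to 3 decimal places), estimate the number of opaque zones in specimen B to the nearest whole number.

Specimen A: true opaque zone count = 39 − 3 = 36.
A: 4.8 mm over 36 years gives 4.8 / 36 ≈ 0.133 mm/year.
For B, 11.4 / 0.133 = 85.71 years ≈ 86 opaque zones.

86 opaque zones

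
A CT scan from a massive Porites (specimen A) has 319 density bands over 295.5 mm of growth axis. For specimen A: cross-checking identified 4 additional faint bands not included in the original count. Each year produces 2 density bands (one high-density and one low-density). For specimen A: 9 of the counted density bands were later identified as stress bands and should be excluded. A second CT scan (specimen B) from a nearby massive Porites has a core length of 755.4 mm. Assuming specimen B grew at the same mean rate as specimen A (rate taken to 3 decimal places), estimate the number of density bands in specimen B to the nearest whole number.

803 density bands

Specimen A: true density band count = 319 − 9 + 4 = 314.
Specimen A: 314 density bands at 2 per year is 314 / 2 = 157 years.
A: Extension rate ≈ 295.5 / 157 = 1.882 mm per year.
Specimen B: 755.4 mm / 1.882 mm per year = 401.38 years; at 2 density bands per year that is 401.38 × 2 ≈ 803 density bands.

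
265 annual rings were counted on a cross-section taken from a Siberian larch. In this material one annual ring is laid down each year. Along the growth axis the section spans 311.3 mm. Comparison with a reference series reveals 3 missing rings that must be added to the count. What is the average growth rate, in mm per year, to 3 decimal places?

1.162 mm per year

Correcting the raw count gives 265 + 3 = 268 true annual rings.
311.3 mm over 268 years gives 311.3 / 268 ≈ 1.162 mm per year.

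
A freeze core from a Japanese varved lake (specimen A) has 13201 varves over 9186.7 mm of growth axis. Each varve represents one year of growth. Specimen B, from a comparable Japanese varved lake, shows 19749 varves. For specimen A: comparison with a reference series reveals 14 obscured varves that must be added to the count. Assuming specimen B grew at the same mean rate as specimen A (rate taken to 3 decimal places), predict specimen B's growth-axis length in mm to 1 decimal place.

13725.6 mm

Specimen A: true varve count = 13201 + 14 = 13215.
A: 9186.7 mm over 13215 years gives 9186.7 / 13215 ≈ 0.695 mm per year.
Length of B = 0.695 × 19749 = 13725.6 mm.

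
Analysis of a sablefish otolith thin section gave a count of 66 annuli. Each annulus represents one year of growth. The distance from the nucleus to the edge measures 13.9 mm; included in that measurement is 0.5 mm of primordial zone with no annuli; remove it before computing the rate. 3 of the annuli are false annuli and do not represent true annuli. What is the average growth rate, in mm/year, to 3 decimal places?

0.213 mm/year

Adjusted count: 66 − 3 = 63 annuli.
Removing the 0.5 mm offcut leaves 13.9 − 0.5 = 13.4 mm.
Extension rate ≈ 13.4 / 63 = 0.213 mm/year.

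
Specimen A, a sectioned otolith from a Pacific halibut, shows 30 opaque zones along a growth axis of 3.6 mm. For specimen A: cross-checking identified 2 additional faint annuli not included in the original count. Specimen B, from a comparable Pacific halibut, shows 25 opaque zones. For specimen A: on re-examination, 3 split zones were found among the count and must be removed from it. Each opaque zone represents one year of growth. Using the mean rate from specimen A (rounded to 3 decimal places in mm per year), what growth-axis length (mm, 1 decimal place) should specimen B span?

Specimen A: after corrections the count is 30 − 3 + 2 = 29 opaque zones.
A: 3.6 mm over 29 years gives 3.6 / 29 ≈ 0.124 mm/year.
For B, 0.124 mm/year × 25 years = 3.1 mm.

3.1 mm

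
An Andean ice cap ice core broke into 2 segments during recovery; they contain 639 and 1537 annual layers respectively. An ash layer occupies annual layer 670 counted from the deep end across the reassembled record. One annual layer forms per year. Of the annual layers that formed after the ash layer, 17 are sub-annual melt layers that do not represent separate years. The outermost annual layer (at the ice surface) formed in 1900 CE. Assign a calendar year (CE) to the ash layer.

Total annual layers = 639 + 1537 = 2176.
The ash layer sits at annual layer 670 from the deep end, so 2176 − 670 = 1506 annual layers formed after it.
Excluding 17 false annual layers: 1506 − 17 = 1489.
1900 − 1489 = 411 CE.

411 CE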